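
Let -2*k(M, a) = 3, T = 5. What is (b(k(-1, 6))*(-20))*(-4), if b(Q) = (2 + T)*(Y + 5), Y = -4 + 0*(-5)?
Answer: 560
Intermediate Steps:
k(M, a) = -3/2 (k(M, a) = -1/2*3 = -3/2)
Y = -4 (Y = -4 + 0 = -4)
b(Q) = 7 (b(Q) = (2 + 5)*(-4 + 5) = 7*1 = 7)
(b(k(-1, 6))*(-20))*(-4) = (7*(-20))*(-4) = -140*(-4) = 560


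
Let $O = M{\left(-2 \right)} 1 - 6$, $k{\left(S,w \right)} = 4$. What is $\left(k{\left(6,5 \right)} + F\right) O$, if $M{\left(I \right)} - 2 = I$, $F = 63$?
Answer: $-402$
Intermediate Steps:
$M{\left(I \right)} = 2 + I$
$O = -6$ ($O = \left(2 - 2\right) 1 - 6 = 0 \cdot 1 - 6 = 0 - 6 = -6$)
$\left(k{\left(6,5 \right)} + F\right) O = \left(4 + 63\right) \left(-6\right) = 67 \left(-6\right) = -402$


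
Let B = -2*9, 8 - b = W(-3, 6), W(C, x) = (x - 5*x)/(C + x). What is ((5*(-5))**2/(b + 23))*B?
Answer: -3750/13 ≈ -288.46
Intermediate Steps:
W(C, x) = -4*x/(C + x) (W(C, x) = (-4*x)/(C + x) = -4*x/(C + x))
b = 16 (b = 8 - (-4)*6/(-3 + 6) = 8 - (-4)*6/3 = 8 - 1*(-8) = 8 + 8 = 16)
B = -18
((5*(-5))**2/(b + 23))*B = ((5*(-5))**2/(16 + 23))*(-18) = ((-25)**2/39)*(-18) = (625*(1/39))*(-18) = (625/39)*(-18) = -3750/13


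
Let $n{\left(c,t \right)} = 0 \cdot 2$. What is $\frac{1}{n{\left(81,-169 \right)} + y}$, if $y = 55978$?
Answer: $\frac{1}{55978} \approx 1.7864 \cdot 10^{-5}$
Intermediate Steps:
$n{\left(c,t \right)} = 0$
$\frac{1}{n{\left(81,-169 \right)} + y} = \frac{1}{0 + 55978} = \frac{1}{55978}$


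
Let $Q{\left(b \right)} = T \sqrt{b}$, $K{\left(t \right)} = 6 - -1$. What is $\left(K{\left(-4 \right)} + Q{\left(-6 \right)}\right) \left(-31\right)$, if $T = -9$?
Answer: $-217 + 279 i \sqrt{6} \approx -217.0 + 683.41 i$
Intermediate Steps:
$K{\left(t \right)} = 7$ ($K{\left(t \right)} = 6 + 1 = 7$)
$Q{\left(b \right)} = - 9 \sqrt{b}$
$\left(K{\left(-4 \right)} + Q{\left(-6 \right)}\right) \left(-31\right) = \left(7 - 9 \sqrt{-6}\right) \left(-31\right) = \left(7 - 9 i \sqrt{6}\right) \left(-31\right) = -217 + 279 i \sqrt{6}$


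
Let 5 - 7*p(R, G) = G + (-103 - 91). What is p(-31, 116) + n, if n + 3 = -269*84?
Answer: -158110/7 ≈ -22587.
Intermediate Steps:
n = -22599 (n = -3 - 269*84 = -3 - 22596 = -22599)
p(R, G) = 199/7 - G/7 (p(R, G) = 5/7 - (G + (-103 - 91))/7 = 5/7 - (G - 194)/7 = 5/7 - (-194 + G)/7 = 5/7 + (194/7 - G/7) = 199/7 - G/7)
p(-31, 116) + n = (199/7 - 1/7*116) - 22599 = (199/7 - 116/7) - 22599 = 83/7 - 22599 = -158110/7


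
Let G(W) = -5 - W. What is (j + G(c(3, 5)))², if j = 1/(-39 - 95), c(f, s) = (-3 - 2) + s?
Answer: 450241/17956 ≈ 25.075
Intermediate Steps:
c(f, s) = -5 + s
j = -1/134 (j = 1/(-134) = -1/134 ≈ -0.0074627)
(j + G(c(3, 5)))² = (-1/134 + (-5 - (-5 + 5)))² = (-1/134 + (-5 - 1*0))² = (-1/134 + (-5 + 0))² = (-1/134 - 5)² = (-671/134)² = 450241/17956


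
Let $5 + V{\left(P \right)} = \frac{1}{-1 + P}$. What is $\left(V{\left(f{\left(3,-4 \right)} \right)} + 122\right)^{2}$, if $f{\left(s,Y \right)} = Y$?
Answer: $\frac{341056}{25} \approx 13642.0$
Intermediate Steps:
$V{\left(P \right)} = -5 + \frac{1}{-1 + P}$
$\left(V{\left(f{\left(3,-4 \right)} \right)} + 122\right)^{2} = \left(\frac{6 - -20}{-1 - 4} + 122\right)^{2} = \left(\frac{6 + 20}{-5} + 122\right)^{2} = \left(\left(- \frac{1}{5}\right) 26 + 122\right)^{2} = \left(- \frac{26}{5} + 122\right)^{2} = \left(\frac{584}{5}\right)^{2} = \frac{341056}{25}$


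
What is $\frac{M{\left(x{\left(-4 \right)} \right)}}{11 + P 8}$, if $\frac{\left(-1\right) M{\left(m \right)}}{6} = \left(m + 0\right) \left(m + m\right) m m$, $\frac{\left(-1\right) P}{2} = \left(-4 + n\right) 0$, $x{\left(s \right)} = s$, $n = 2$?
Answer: $- \frac{3072}{11} \approx -279.27$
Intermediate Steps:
$P = 0$ ($P = - 2 \left(-4 + 2\right) 0 = - 2 \left(\left(-2\right) 0\right) = \left(-2\right) 0 = 0$)
$M{\left(m \right)} = - 12 m^{4}$ ($M{\left(m \right)} = - 6 \left(m + 0\right) \left(m + m\right) m m = - 6 m 2 m m m = - 6 \cdot 2 m^{2} m m = - 6 \cdot 2 m^{3} m = - 6 \cdot 2 m^{4} = - 12 m^{4}$)
$\frac{M{\left(x{\left(-4 \right)} \right)}}{11 + P 8} = \frac{\left(-12\right) \left(-4\right)^{4}}{11 + 0 \cdot 8} = \frac{\left(-12\right) 256}{11 + 0} = - \frac{3072}{11}$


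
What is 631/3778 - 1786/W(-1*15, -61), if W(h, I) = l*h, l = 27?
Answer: 7003063/1530090 ≈ 4.5769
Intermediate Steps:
W(h, I) = 27*h
631/3778 - 1786/W(-1*15, -61) = 631/3778 - 1786/(27*(-1*15)) = 631*(1/3778) - 1786/(27*(-15)) = 631/3778 - 1786/(-405) = 631/3778 - 1786*(-1/405) = 631/3778 + 1786/405 = 7003063/1530090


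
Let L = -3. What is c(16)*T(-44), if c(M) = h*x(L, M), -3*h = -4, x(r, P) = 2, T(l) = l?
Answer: -352/3 ≈ -117.33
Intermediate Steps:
h = 4/3 (h = -⅓*(-4) = 4/3 ≈ 1.3333)
c(M) = 8/3 (c(M) = (4/3)*2 = 8/3)
c(16)*T(-44) = (8/3)*(-44) = -352/3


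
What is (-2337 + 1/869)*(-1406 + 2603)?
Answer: -2430929844/869 ≈ -2.7974e+6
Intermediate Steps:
(-2337 + 1/869)*(-1406 + 2603) = (-2337 + 1/869)*1197 = -2030852/869*1197 = -2430929844/869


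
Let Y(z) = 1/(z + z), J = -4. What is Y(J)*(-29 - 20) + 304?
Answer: 2481/8 ≈ 310.13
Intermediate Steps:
Y(z) = 1/(2*z)
Y(J)*(-29 - 20) + 304 = ((1/2)/(-4))*(-29 - 20) + 304 = ((1/2)*(-1/4))*(-49) + 304 = -1/8*(-49) + 304 = 49/8 + 304 = 2481/8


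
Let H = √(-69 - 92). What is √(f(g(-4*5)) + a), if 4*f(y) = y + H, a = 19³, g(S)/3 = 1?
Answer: √(27439 + I*√161)/2 ≈ 82.824 + 0.01915*I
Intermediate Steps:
g(S) = 3 (g(S) = 3*1 = 3)
a = 6859
H = I*√161 (H = √(-161) = I*√161 ≈ 12.689*I)
f(y) = y/4 + I*√161/4 (f(y) = (y + I*√161)/4 = y/4 + I*√161/4)
√(f(g(-4*5)) + a) = √(((¼)*3 + I*√161/4) + 6859) = √((¾ + I*√161/4) + 6859) = √(27439/4 + I*√161/4)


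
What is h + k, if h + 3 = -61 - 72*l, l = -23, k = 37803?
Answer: 39395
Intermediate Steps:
h = 1592 (h = -3 + (-61 - 72*(-23)) = -3 + (-61 + 1656) = -3 + 1595 = 1592)
h + k = 1592 + 37803 = 39395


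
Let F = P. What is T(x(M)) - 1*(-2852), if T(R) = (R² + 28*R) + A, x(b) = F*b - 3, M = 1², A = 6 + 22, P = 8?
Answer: 3045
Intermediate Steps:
F = 8
A = 28
M = 1
x(b) = -3 + 8*b (x(b) = 8*b - 3 = -3 + 8*b)
T(R) = 28 + R² + 28*R (T(R) = (R² + 28*R) + 28 = 28 + R² + 28*R)
T(x(M)) - 1*(-2852) = (28 + (-3 + 8*1)² + 28*(-3 + 8*1)) - 1*(-2852) = (28 + (-3 + 8)² + 28*(-3 + 8)) + 2852 = (28 + 5² + 28*5) + 2852 = (28 + 25 + 140) + 2852 = 193 + 2852 = 3045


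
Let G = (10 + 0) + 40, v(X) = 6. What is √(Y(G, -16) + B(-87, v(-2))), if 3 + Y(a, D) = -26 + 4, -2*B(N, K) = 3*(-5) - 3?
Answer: 4*I ≈ 4.0*I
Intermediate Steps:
B(N, K) = 9 (B(N, K) = -(3*(-5) - 3)/2 = -(-15 - 3)/2 = -½*(-18) = 9)
G = 50 (G = 10 + 40 = 50)
Y(a, D) = -25 (Y(a, D) = -3 + (-26 + 4) = -3 - 22 = -25)
√(Y(G, -16) + B(-87, v(-2))) = √(-25 + 9) = √(-16) = 4*I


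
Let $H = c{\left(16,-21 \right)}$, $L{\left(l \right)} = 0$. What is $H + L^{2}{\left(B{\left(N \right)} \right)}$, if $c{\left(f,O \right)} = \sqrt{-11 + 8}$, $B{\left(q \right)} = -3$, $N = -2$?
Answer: $i \sqrt{3} \approx 1.732 i$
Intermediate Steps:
$c{\left(f,O \right)} = i \sqrt{3}$ ($c{\left(f,O \right)} = \sqrt{-3} = i \sqrt{3}$)
$H = i \sqrt{3} \approx 1.732 i$
$H + L^{2}{\left(B{\left(N \right)} \right)} = i \sqrt{3} + 0^{2} = i \sqrt{3} + 0 = i \sqrt{3}$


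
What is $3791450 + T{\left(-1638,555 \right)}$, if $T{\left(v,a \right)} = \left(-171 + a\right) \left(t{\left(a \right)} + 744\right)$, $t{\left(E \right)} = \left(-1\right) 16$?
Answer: $4071002$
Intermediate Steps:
$t{\left(E \right)} = -16$
$T{\left(v,a \right)} = -124488 + 728 a$ ($T{\left(v,a \right)} = \left(-171 + a\right) \left(-16 + 744\right) = \left(-171 + a\right) 728 = -124488 + 728 a$)
$3791450 + T{\left(-1638,555 \right)} = 3791450 + \left(-124488 + 728 \cdot 555\right) = 3791450 + \left(-124488 + 404040\right) = 3791450 + 279552 = 4071002$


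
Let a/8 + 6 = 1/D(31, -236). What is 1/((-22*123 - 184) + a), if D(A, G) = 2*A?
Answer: -31/91074 ≈ -0.00034038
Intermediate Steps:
a = -1484/31 (a = -48 + 8/((2*31)) = -48 + 8/62 = -48 + 8*(1/62) = -48 + 4/31 = -1484/31 ≈ -47.871)
1/((-22*123 - 184) + a) = 1/((-22*123 - 184) - 1484/31) = 1/((-2706 - 184) - 1484/31) = 1/(-2890 - 1484/31) = 1/(-91074/31) = -31/91074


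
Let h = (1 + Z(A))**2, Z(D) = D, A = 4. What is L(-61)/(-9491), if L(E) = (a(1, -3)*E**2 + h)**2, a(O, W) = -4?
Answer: -220789881/9491 ≈ -23263.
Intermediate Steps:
h = 25 (h = (1 + 4)**2 = 5**2 = 25)
L(E) = (25 - 4*E**2)**2 (L(E) = (-4*E**2 + 25)**2 = (25 - 4*E**2)**2)
L(-61)/(-9491) = (25 - 4*(-61)**2)**2/(-9491) = (25 - 4*3721)**2*(-1/9491) = (25 - 14884)**2*(-1/9491) = (-14859)**2*(-1/9491) = 220789881*(-1/9491) = -220789881/9491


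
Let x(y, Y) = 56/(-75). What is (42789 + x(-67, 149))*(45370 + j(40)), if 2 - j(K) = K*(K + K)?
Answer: 135334966468/75 ≈ 1.8045e+9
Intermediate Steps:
x(y, Y) = -56/75 (x(y, Y) = 56*(-1/75) = -56/75)
j(K) = 2 - 2*K² (j(K) = 2 - K*(K + K) = 2 - K*2*K = 2 - 2*K²)
(42789 + x(-67, 149))*(45370 + j(40)) = (42789 - 56/75)*(45370 + (2 - 2*40²)) = 3209119*(45370 + (2 - 2*1600))/75 = 3209119*(45370 + (2 - 3200))/75 = 3209119*(45370 - 3198)/75 = (3209119/75)*42172 = 135334966468/75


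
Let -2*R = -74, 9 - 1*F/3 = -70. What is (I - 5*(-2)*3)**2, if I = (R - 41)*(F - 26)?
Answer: 662596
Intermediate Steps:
F = 237 (F = 27 - 3*(-70) = 27 + 210 = 237)
R = 37 (R = -1/2*(-74) = 37)
I = -844 (I = (37 - 41)*(237 - 26) = -4*211 = -844)
(I - 5*(-2)*3)**2 = (-844 - 5*(-2)*3)**2 = (-844 + 10*3)**2 = (-844 + 30)**2 = (-814)**2 = 662596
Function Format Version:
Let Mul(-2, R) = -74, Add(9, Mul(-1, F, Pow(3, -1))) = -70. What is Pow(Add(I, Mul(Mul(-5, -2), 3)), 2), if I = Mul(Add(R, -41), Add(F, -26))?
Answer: 662596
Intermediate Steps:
F = 237 (F = Add(27, Mul(-3, -70)) = Add(27, 210) = 237)
R = 37 (R = Mul(Rational(-1, 2), -74) = 37)
I = -844 (I = Mul(Add(37, -41), Add(237, -26)) = Mul(-4, 211) = -844)
Pow(Add(I, Mul(Mul(-5, -2), 3)), 2) = Pow(Add(-844, Mul(Mul(-5, -2), 3)), 2) = Pow(Add(-844, Mul(10, 3)), 2) = Pow(Add(-844, 30), 2) = Pow(-814, 2) = 662596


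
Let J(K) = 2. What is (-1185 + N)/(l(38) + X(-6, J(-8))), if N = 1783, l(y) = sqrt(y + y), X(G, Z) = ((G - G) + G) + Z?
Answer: 598/15 + 299*sqrt(19)/15 ≈ 126.75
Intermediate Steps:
X(G, Z) = G + Z (X(G, Z) = (0 + G) + Z = G + Z)
l(y) = sqrt(2)*sqrt(y) (l(y) = sqrt(2*y) = sqrt(2)*sqrt(y))
(-1185 + N)/(l(38) + X(-6, J(-8))) = (-1185 + 1783)/(sqrt(2)*sqrt(38) + (-6 + 2)) = 598/(2*sqrt(19) - 4) = 598/(-4 + 2*sqrt(19))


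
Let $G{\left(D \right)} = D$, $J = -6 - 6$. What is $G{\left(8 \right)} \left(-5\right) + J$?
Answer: $-52$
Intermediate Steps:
$J = -12$
$G{\left(8 \right)} \left(-5\right) + J = 8 \left(-5\right) - 12 = -40 - 12 = -52$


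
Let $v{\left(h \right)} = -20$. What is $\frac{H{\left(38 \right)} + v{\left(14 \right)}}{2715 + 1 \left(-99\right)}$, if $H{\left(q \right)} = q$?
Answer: $\frac{3}{436} \approx 0.0068807$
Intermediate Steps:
$\frac{H{\left(38 \right)} + v{\left(14 \right)}}{2715 + 1 \left(-99\right)} = \frac{38 - 20}{2715 + 1 \left(-99\right)} = \frac{18}{2715 - 99} = \frac{18}{2616} = 18 \cdot \frac{1}{2616} = \frac{3}{436}$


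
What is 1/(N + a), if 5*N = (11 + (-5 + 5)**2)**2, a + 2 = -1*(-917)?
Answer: 5/4696 ≈ 0.0010647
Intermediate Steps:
a = 915 (a = -2 - 1*(-917) = -2 + 917 = 915)
N = 121/5 (N = (11 + (-5 + 5)**2)**2/5 = (11 + 0**2)**2/5 = (11 + 0)**2/5 = (1/5)*11**2 = (1/5)*121 = 121/5 ≈ 24.200)
1/(N + a) = 1/(121/5 + 915) = 1/(4696/5) = 5/4696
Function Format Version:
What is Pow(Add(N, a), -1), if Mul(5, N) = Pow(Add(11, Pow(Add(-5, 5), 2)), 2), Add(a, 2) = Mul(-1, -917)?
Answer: Rational(5, 4696) ≈ 0.0010647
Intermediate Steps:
a = 915 (a = Add(-2, Mul(-1, -917)) = Add(-2, 917) = 915)
N = Rational(121, 5) (N = Mul(Rational(1, 5), Pow(Add(11, Pow(Add(-5, 5), 2)), 2)) = Mul(Rational(1, 5), Pow(Add(11, Pow(0, 2)), 2)) = Mul(Rational(1, 5), Pow(Add(11, 0), 2)) = Mul(Rational(1, 5), Pow(11, 2)) = Mul(Rational(1, 5), 121) = Rational(121, 5) ≈ 24.200)
Pow(Add(N, a), -1) = Pow(Add(Rational(121, 5), 915), -1) = Pow(Rational(4696, 5), -1) = Rational(5, 4696)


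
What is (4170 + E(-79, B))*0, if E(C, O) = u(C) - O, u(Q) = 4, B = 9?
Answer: 0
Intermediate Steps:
E(C, O) = 4 - O
(4170 + E(-79, B))*0 = (4170 + (4 - 1*9))*0 = (4170 + (4 - 9))*0 = (4170 - 5)*0 = 4165*0 = 0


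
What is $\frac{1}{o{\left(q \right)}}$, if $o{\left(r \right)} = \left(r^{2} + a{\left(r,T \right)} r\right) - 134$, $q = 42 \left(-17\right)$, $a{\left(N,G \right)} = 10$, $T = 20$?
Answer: $\frac{1}{502522} \approx 1.99 \cdot 10^{-6}$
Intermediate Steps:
$q = -714$
$o{\left(r \right)} = -134 + r^{2} + 10 r$ ($o{\left(r \right)} = \left(r^{2} + 10 r\right) - 134 = -134 + r^{2} + 10 r$)
$\frac{1}{o{\left(q \right)}} = \frac{1}{-134 + \left(-714\right)^{2} + 10 \left(-714\right)} = \frac{1}{-134 + 509796 - 7140} = \frac{1}{502522}$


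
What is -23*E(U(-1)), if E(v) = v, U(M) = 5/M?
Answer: 115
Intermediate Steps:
-23*E(U(-1)) = -115/(-1) = -115*(-1) = -23*(-5) = 115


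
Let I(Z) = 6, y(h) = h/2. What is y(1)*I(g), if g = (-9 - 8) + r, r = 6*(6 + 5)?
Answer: 3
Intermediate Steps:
r = 66 (r = 6*11 = 66)
y(h) = h/2 (y(h) = h*(1/2) = h/2)
g = 49 (g = (-9 - 8) + 66 = -17 + 66 = 49)
y(1)*I(g) = ((1/2)*1)*6 = (1/2)*6 = 3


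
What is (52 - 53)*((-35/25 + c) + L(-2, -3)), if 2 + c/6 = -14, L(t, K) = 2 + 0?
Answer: 477/5 ≈ 95.400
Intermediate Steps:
L(t, K) = 2
c = -96 (c = -12 + 6*(-14) = -12 - 84 = -96)
(52 - 53)*((-35/25 + c) + L(-2, -3)) = (52 - 53)*((-35/25 - 96) + 2) = -((-35*1/25 - 96) + 2) = -((-7/5 - 96) + 2) = -(-487/5 + 2) = -1*(-477/5) = 477/5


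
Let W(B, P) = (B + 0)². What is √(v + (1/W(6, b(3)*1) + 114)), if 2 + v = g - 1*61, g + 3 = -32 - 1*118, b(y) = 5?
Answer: I*√3671/6 ≈ 10.098*I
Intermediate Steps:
W(B, P) = B²
g = -153 (g = -3 + (-32 - 1*118) = -3 + (-32 - 118) = -3 - 150 = -153)
v = -216 (v = -2 + (-153 - 1*61) = -2 + (-153 - 61) = -2 - 214 = -216)
√(v + (1/W(6, b(3)*1) + 114)) = √(-216 + (1/(6²) + 114)) = √(-216 + (1/36 + 114)) = √(-216 + 4105/36) = √(-3671/36) = I*√3671/6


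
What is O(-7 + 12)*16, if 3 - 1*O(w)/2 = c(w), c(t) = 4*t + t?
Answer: -704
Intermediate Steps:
c(t) = 5*t
O(w) = 6 - 10*w
O(-7 + 12)*16 = (6 - 10*(-7 + 12))*16 = (6 - 10*5)*16 = (6 - 50)*16 = -44*16 = -704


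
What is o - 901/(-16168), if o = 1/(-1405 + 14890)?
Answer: 12166153/218025480 ≈ 0.055802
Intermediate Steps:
o = 1/13485 ≈ 7.4156e-5
o - 901/(-16168) = 1/13485 - 901/(-16168) = 1/13485 - 901*(-1)/16168 = 1/13485 - 1*(-901/16168) = 1/13485 + 901/16168 = 12166153/218025480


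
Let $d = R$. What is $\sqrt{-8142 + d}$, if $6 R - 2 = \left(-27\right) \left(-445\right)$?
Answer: $\frac{i \sqrt{221010}}{6} \approx 78.353 i$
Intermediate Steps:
$R = \frac{12017}{6}$ ($R = \frac{1}{3} + \frac{\left(-27\right) \left(-445\right)}{6} = \frac{1}{3} + \frac{1}{6} \cdot 12015 = \frac{1}{3} + \frac{4005}{2} = \frac{12017}{6} \approx 2002.8$)
$d = \frac{12017}{6} \approx 2002.8$
$\sqrt{-8142 + d} = \sqrt{-8142 + \frac{12017}{6}} = \sqrt{- \frac{36835}{6}} = \frac{i \sqrt{221010}}{6}$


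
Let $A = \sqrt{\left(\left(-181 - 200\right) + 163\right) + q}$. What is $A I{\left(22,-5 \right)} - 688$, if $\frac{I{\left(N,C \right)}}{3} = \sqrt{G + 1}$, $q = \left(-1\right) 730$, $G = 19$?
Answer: $-688 + 12 i \sqrt{1185} \approx -688.0 + 413.09 i$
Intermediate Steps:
$q = -730$
$A = 2 i \sqrt{237}$ ($A = \sqrt{\left(\left(-181 - 200\right) + 163\right) - 730} = \sqrt{\left(-381 + 163\right) - 730} = \sqrt{-218 - 730} = \sqrt{-948} = 2 i \sqrt{237} \approx 30.79 i$)
$I{\left(N,C \right)} = 6 \sqrt{5}$ ($I{\left(N,C \right)} = 3 \sqrt{19 + 1} = 3 \sqrt{20} = 3 \cdot 2 \sqrt{5} = 6 \sqrt{5}$)
$A I{\left(22,-5 \right)} - 688 = 2 i \sqrt{237} \cdot 6 \sqrt{5} - 688 = 12 i \sqrt{1185} - 688 = -688 + 12 i \sqrt{1185}$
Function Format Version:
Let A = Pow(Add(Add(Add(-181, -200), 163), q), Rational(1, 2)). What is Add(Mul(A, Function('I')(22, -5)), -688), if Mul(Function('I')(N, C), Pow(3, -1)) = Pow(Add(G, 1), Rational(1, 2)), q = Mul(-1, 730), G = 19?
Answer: Add(-688, Mul(12, I, Pow(1185, Rational(1, 2)))) ≈ Add(-688.00, Mul(413.09, I))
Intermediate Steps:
q = -730
A = Mul(2, I, Pow(237, Rational(1, 2))) (A = Pow(Add(Add(Add(-181, -200), 163), -730), Rational(1, 2)) = Pow(Add(Add(-381, 163), -730), Rational(1, 2)) = Pow(Add(-218, -730), Rational(1, 2)) = Pow(-948, Rational(1, 2)) = Mul(2, I, Pow(237, Rational(1, 2))) ≈ Mul(30.790, I))
Function('I')(N, C) = Mul(6, Pow(5, Rational(1, 2))) (Function('I')(N, C) = Mul(3, Pow(Add(19, 1), Rational(1, 2))) = Mul(3, Pow(20, Rational(1, 2))) = Mul(3, Mul(2, Pow(5, Rational(1, 2)))) = Mul(6, Pow(5, Rational(1, 2))))
Add(Mul(A, Function('I')(22, -5)), -688) = Add(Mul(Mul(2, I, Pow(237, Rational(1, 2))), Mul(6, Pow(5, Rational(1, 2)))), -688) = Add(Mul(12, I, Pow(1185, Rational(1, 2))), -688) = Add(-688, Mul(12, I, Pow(1185, Rational(1, 2))))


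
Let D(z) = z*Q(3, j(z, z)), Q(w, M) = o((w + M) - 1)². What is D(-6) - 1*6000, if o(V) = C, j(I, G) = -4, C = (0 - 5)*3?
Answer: -7350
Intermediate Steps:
C = -15 (C = -5*3 = -15)
o(V) = -15
Q(w, M) = 225 (Q(w, M) = (-15)² = 225)
D(z) = 225*z (D(z) = z*225 = 225*z)
D(-6) - 1*6000 = 225*(-6) - 1*6000 = -1350 - 6000 = -7350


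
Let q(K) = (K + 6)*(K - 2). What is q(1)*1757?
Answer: -12299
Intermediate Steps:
q(K) = (-2 + K)*(6 + K) (q(K) = (6 + K)*(-2 + K) = (-2 + K)*(6 + K))
q(1)*1757 = (-12 + 1² + 4*1)*1757 = (-12 + 1 + 4)*1757 = -7*1757 = -12299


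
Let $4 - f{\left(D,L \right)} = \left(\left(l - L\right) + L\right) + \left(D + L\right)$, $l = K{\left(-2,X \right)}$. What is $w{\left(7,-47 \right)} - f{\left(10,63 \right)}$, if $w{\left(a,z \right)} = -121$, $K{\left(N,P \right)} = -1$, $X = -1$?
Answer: $-53$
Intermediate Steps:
$l = -1$
$f{\left(D,L \right)} = 5 - D - L$ ($f{\left(D,L \right)} = 4 - \left(\left(\left(-1 - L\right) + L\right) + \left(D + L\right)\right) = 4 - \left(-1 + \left(D + L\right)\right) = 4 - \left(-1 + D + L\right) = 5 - D - L$)
$w{\left(7,-47 \right)} - f{\left(10,63 \right)} = -121 - \left(5 - 10 - 63\right) = -121 - -68 = -121 + 68 = -53$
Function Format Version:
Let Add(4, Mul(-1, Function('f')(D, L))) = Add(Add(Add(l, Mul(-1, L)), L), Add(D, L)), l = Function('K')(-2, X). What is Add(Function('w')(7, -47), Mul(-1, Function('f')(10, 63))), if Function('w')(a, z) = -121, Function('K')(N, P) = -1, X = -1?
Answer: -53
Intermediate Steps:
l = -1
Function('f')(D, L) = Add(5, Mul(-1, D), Mul(-1, L)) (Function('f')(D, L) = Add(4, Mul(-1, Add(Add(Add(-1, Mul(-1, L)), L), Add(D, L)))) = Add(4, Mul(-1, Add(-1, Add(D, L)))) = Add(4, Mul(-1, Add(-1, D, L))) = Add(4, Add(1, Mul(-1, D), Mul(-1, L))) = Add(5, Mul(-1, D), Mul(-1, L)))
Add(Function('w')(7, -47), Mul(-1, Function('f')(10, 63))) = Add(-121, Mul(-1, Add(5, Mul(-1, 10), Mul(-1, 63)))) = Add(-121, Mul(-1, Add(5, -10, -63))) = Add(-121, Mul(-1, -68)) = Add(-121, 68) = -53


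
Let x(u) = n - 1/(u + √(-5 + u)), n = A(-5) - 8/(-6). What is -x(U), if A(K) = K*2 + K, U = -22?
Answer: 20885/1533 - 3*I*√3/511 ≈ 13.624 - 0.010169*I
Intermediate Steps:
A(K) = 3*K (A(K) = 2*K + K = 3*K)
n = -41/3 (n = 3*(-5) - 8/(-6) = -15 - 8*(-⅙) = -15 + 4/3 = -41/3 ≈ -13.667)
x(u) = -41/3 - 1/(u + √(-5 + u))
-x(U) = -(-3 - 41*(-22) - 41*√(-5 - 22))/(3*(-22 + √(-5 - 22))) = -(-3 + 902 - 123*I*√3)/(3*(-22 + √(-27))) = -(-3 + 902 - 123*I*√3)/(3*(-22 + 3*I*√3)) = -(899 - 123*I*√3)/(3*(-22 + 3*I*√3))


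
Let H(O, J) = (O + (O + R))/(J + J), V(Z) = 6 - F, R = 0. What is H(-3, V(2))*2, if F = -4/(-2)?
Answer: -3/2 ≈ -1.5000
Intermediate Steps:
F = 2 (F = -4*(-½) = 2)
V(Z) = 4 (V(Z) = 6 - 1*2 = 6 - 2 = 4)
H(O, J) = O/J (H(O, J) = (O + (O + 0))/(J + J) = (O + O)/((2*J)) = (2*O)*(1/(2*J)) = O/J)
H(-3, V(2))*2 = -3/4*2 = -3*¼*2 = -¾*2 = -3/2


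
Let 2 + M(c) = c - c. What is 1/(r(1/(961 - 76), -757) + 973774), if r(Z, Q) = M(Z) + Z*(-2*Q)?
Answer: 885/861789734 ≈ 1.0269e-6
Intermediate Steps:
M(c) = -2 (M(c) = -2 + (c - c) = -2 + 0 = -2)
r(Z, Q) = -2 - 2*Q*Z (r(Z, Q) = -2 + Z*(-2*Q) = -2 - 2*Q*Z)
1/(r(1/(961 - 76), -757) + 973774) = 1/((-2 - 2*(-757)/(961 - 76)) + 973774) = 1/((-2 - 2*(-757)/885) + 973774) = 1/((-2 - 2*(-757)*1/885) + 973774) = 1/((-2 + 1514/885) + 973774) = 1/(-256/885 + 973774) = 1/(861789734/885) = 885/861789734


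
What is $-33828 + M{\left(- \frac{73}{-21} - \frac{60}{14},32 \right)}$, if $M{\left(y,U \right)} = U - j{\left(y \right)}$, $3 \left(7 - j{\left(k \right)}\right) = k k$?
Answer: $- \frac{44721080}{1323} \approx -33803.0$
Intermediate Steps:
$j{\left(k \right)} = 7 - \frac{k^{2}}{3}$ ($j{\left(k \right)} = 7 - \frac{k k}{3} = 7 - \frac{k^{2}}{3}$)
$M{\left(y,U \right)} = -7 + U + \frac{y^{2}}{3}$ ($M{\left(y,U \right)} = U - \left(7 - \frac{y^{2}}{3}\right) = U + \left(-7 + \frac{y^{2}}{3}\right) = -7 + U + \frac{y^{2}}{3}$)
$-33828 + M{\left(- \frac{73}{-21} - \frac{60}{14},32 \right)} = -33828 + \left(-7 + 32 + \frac{\left(- \frac{73}{-21} - \frac{60}{14}\right)^{2}}{3}\right) = -33828 + \left(-7 + 32 + \frac{\left(\left(-73\right) \left(- \frac{1}{21}\right) - \frac{30}{7}\right)^{2}}{3}\right) = -33828 + \left(-7 + 32 + \frac{\left(\frac{73}{21} - \frac{30}{7}\right)^{2}}{3}\right) = -33828 + \left(-7 + 32 + \frac{\left(- \frac{17}{21}\right)^{2}}{3}\right) = -33828 + \left(-7 + 32 + \frac{1}{3} \cdot \frac{289}{441}\right) = -33828 + \left(-7 + 32 + \frac{289}{1323}\right) = -33828 + \frac{33364}{1323} = - \frac{44721080}{1323}$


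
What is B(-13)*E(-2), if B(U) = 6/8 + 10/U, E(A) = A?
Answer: 1/26 ≈ 0.038462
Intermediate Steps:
B(U) = ¾ + 10/U (B(U) = 6*(⅛) + 10/U = ¾ + 10/U)
B(-13)*E(-2) = (¾ + 10/(-13))*(-2) = (¾ + 10*(-1/13))*(-2) = (¾ - 10/13)*(-2) = -1/52*(-2) = 1/26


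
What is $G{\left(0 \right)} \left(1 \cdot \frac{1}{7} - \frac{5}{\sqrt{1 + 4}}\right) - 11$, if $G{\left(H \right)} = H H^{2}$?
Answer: $-11$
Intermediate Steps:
$G{\left(H \right)} = H^{3}$
$G{\left(0 \right)} \left(1 \cdot \frac{1}{7} - \frac{5}{\sqrt{1 + 4}}\right) - 11 = 0^{3} \left(1 \cdot \frac{1}{7} - \frac{5}{\sqrt{1 + 4}}\right) - 11 = 0 \left(1 \cdot \frac{1}{7} - \frac{5}{\sqrt{5}}\right) - 11 = 0 \left(\frac{1}{7} - 5 \frac{\sqrt{5}}{5}\right) - 11 = 0 \left(\frac{1}{7} - \sqrt{5}\right) - 11 = 0 - 11 = -11$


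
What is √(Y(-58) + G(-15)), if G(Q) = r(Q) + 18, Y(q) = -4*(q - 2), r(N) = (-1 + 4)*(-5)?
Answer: 9*√3 ≈ 15.588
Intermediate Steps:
r(N) = -15 (r(N) = 3*(-5) = -15)
Y(q) = 8 - 4*q (Y(q) = -4*(-2 + q) = 8 - 4*q)
G(Q) = 3 (G(Q) = -15 + 18 = 3)
√(Y(-58) + G(-15)) = √((8 - 4*(-58)) + 3) = √((8 + 232) + 3) = √(240 + 3) = √243 = 9*√3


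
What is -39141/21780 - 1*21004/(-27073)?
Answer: -66910797/65516660 ≈ -1.0213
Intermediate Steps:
-39141/21780 - 1*21004/(-27073) = -39141*1/21780 - 21004*(-1/27073) = -4349/2420 + 21004/27073 = -66910797/65516660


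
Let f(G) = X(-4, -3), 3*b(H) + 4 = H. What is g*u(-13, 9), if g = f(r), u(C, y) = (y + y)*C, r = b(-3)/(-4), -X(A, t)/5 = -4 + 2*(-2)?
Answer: -9360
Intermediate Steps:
b(H) = -4/3 + H/3
X(A, t) = 40 (X(A, t) = -5*(-4 + 2*(-2)) = -5*(-4 - 4) = -5*(-8) = 40)
r = 7/12 (r = (-4/3 + (⅓)*(-3))/(-4) = (-4/3 - 1)*(-¼) = -7/3*(-¼) = 7/12 ≈ 0.58333)
u(C, y) = 2*C*y (u(C, y) = (2*y)*C = 2*C*y)
f(G) = 40
g = 40
g*u(-13, 9) = 40*(2*(-13)*9) = 40*(-234) = -9360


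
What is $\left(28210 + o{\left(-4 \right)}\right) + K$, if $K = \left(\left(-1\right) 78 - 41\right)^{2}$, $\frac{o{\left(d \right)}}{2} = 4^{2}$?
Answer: $42403$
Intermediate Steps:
$o{\left(d \right)} = 32$ ($o{\left(d \right)} = 2 \cdot 4^{2} = 2 \cdot 16 = 32$)
$K = 14161$ ($K = \left(-78 - 41\right)^{2} = \left(-119\right)^{2} = 14161$)
$\left(28210 + o{\left(-4 \right)}\right) + K = \left(28210 + 32\right) + 14161 = 28242 + 14161 = 42403$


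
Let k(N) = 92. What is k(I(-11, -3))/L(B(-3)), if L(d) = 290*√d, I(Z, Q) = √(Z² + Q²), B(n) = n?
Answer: -46*I*√3/435 ≈ -0.18316*I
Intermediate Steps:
I(Z, Q) = √(Q² + Z²)
k(I(-11, -3))/L(B(-3)) = 92/((290*√(-3))) = 92/((290*(I*√3))) = 92/((290*I*√3)) = 92*(-I*√3/870) = -46*I*√3/435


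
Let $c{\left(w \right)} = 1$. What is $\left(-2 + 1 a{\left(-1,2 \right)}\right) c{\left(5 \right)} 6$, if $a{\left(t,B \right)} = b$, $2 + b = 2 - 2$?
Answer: $-24$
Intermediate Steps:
$b = -2$ ($b = -2 + \left(2 - 2\right) = -2 + 0 = -2$)
$a{\left(t,B \right)} = -2$
$\left(-2 + 1 a{\left(-1,2 \right)}\right) c{\left(5 \right)} 6 = \left(-2 + 1 \left(-2\right)\right) 1 \cdot 6 = \left(-2 - 2\right) 1 \cdot 6 = \left(-4\right) 1 \cdot 6 = \left(-4\right) 6 = -24$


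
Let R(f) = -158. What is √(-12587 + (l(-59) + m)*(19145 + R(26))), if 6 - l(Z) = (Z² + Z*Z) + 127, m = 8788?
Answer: 2*√8090062 ≈ 5688.6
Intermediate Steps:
l(Z) = -121 - 2*Z² (l(Z) = 6 - ((Z² + Z*Z) + 127) = 6 - ((Z² + Z²) + 127) = 6 - (2*Z² + 127) = 6 - (127 + 2*Z²) = 6 + (-127 - 2*Z²) = -121 - 2*Z²)
√(-12587 + (l(-59) + m)*(19145 + R(26))) = √(-12587 + ((-121 - 2*(-59)²) + 8788)*(19145 - 158)) = √(-12587 + ((-121 - 2*3481) + 8788)*18987) = √(-12587 + ((-121 - 6962) + 8788)*18987) = √(-12587 + (-7083 + 8788)*18987) = √(-12587 + 1705*18987) = √(-12587 + 32372835) = √32360248 = 2*√8090062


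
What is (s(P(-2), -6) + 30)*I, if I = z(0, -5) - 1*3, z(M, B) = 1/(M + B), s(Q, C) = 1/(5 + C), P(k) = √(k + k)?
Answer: -464/5 ≈ -92.800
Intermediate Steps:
P(k) = √2*√k (P(k) = √(2*k) = √2*√k)
z(M, B) = 1/(B + M)
I = -16/5 (I = 1/(-5 + 0) - 1*3 = 1/(-5) - 3 = -⅕ - 3 = -16/5 ≈ -3.2000)
(s(P(-2), -6) + 30)*I = (1/(5 - 6) + 30)*(-16/5) = (1/(-1) + 30)*(-16/5) = (-1 + 30)*(-16/5) = 29*(-16/5) = -464/5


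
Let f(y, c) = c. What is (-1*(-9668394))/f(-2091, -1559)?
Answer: -9668394/1559 ≈ -6201.7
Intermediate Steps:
(-1*(-9668394))/f(-2091, -1559) = -1*(-9668394)/(-1559) = 9668394*(-1/1559) = -9668394/1559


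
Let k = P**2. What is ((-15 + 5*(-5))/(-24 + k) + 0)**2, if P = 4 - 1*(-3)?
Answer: 64/25 ≈ 2.5600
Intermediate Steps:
P = 7 (P = 4 + 3 = 7)
k = 49 (k = 7**2 = 49)
((-15 + 5*(-5))/(-24 + k) + 0)**2 = ((-15 + 5*(-5))/(-24 + 49) + 0)**2 = ((-15 - 25)/25 + 0)**2 = (-40*1/25 + 0)**2 = (-8/5 + 0)**2 = (-8/5)**2 = 64/25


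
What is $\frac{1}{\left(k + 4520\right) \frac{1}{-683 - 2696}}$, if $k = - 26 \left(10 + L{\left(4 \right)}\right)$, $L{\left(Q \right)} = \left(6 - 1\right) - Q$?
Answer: $- \frac{3379}{4234} \approx -0.79806$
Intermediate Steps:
$L{\left(Q \right)} = 5 - Q$
$k = -286$ ($k = - 26 \left(10 + \left(5 - 4\right)\right) = - 26 \left(10 + 1\right) = \left(-26\right) 11 = -286$)
$\frac{1}{\left(k + 4520\right) \frac{1}{-683 - 2696}} = \frac{1}{\left(-286 + 4520\right) \frac{1}{-683 - 2696}} = \frac{1}{4234 \frac{1}{-3379}} = \frac{1}{4234 \left(- \frac{1}{3379}\right)} = \frac{1}{- \frac{4234}{3379}} = - \frac{3379}{4234}$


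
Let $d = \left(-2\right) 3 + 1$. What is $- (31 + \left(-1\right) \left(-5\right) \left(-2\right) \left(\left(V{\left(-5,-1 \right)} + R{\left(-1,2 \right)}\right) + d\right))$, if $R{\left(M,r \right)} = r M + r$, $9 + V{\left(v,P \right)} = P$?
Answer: $-181$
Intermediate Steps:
$V{\left(v,P \right)} = -9 + P$
$d = -5$ ($d = -6 + 1 = -5$)
$R{\left(M,r \right)} = r + M r$ ($R{\left(M,r \right)} = M r + r = r + M r$)
$- (31 + \left(-1\right) \left(-5\right) \left(-2\right) \left(\left(V{\left(-5,-1 \right)} + R{\left(-1,2 \right)}\right) + d\right)) = - (31 + \left(-1\right) \left(-5\right) \left(-2\right) \left(\left(\left(-9 - 1\right) + 2 \left(1 - 1\right)\right) - 5\right)) = - (31 + 5 \left(-2\right) \left(\left(-10 + 2 \cdot 0\right) - 5\right)) = - (31 - 10 \left(\left(-10 + 0\right) - 5\right)) = - (31 - 10 \left(-10 - 5\right)) = - (31 - -150) = - (31 + 150) = \left(-1\right) 181 = -181$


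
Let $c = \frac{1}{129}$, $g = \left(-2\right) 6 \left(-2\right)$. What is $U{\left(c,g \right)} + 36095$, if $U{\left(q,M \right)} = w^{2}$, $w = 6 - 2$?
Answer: $36111$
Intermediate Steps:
$g = 24$ ($g = \left(-12\right) \left(-2\right) = 24$)
$w = 4$
$c = \frac{1}{129} \approx 0.0077519$
$U{\left(q,M \right)} = 16$ ($U{\left(q,M \right)} = 4^{2} = 16$)
$U{\left(c,g \right)} + 36095 = 16 + 36095 = 36111$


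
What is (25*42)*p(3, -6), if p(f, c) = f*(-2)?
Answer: -6300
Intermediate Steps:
p(f, c) = -2*f
(25*42)*p(3, -6) = (25*42)*(-2*3) = 1050*(-6) = -6300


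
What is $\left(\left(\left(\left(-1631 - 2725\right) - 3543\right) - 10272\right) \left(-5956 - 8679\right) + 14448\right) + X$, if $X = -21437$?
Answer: $265925596$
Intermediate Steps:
$\left(\left(\left(\left(-1631 - 2725\right) - 3543\right) - 10272\right) \left(-5956 - 8679\right) + 14448\right) + X = \left(\left(\left(\left(-1631 - 2725\right) - 3543\right) - 10272\right) \left(-5956 - 8679\right) + 14448\right) - 21437 = \left(\left(\left(-4356 - 3543\right) - 10272\right) \left(-14635\right) + 14448\right) - 21437 = \left(\left(-7899 - 10272\right) \left(-14635\right) + 14448\right) - 21437 = \left(\left(-18171\right) \left(-14635\right) + 14448\right) - 21437 = \left(265932585 + 14448\right) - 21437 = 265947033 - 21437 = 265925596$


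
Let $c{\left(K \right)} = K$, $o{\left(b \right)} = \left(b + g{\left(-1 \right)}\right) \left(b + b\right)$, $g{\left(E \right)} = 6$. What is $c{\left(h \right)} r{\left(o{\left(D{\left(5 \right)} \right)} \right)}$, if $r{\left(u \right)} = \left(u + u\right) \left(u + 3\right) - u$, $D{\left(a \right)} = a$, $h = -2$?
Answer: $-49500$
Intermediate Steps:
$o{\left(b \right)} = 2 b \left(6 + b\right)$ ($o{\left(b \right)} = \left(b + 6\right) \left(b + b\right) = \left(6 + b\right) 2 b = 2 b \left(6 + b\right)$)
$r{\left(u \right)} = - u + 2 u \left(3 + u\right)$ ($r{\left(u \right)} = 2 u \left(3 + u\right) - u = - u + 2 u \left(3 + u\right)$)
$c{\left(h \right)} r{\left(o{\left(D{\left(5 \right)} \right)} \right)} = - 2 \cdot 2 \cdot 5 \left(6 + 5\right) \left(5 + 2 \cdot 2 \cdot 5 \left(6 + 5\right)\right) = - 2 \cdot 2 \cdot 5 \cdot 11 \left(5 + 2 \cdot 2 \cdot 5 \cdot 11\right) = - 2 \cdot 110 \left(5 + 2 \cdot 110\right) = - 2 \cdot 110 \left(5 + 220\right) = - 2 \cdot 110 \cdot 225 = \left(-2\right) 24750 = -49500$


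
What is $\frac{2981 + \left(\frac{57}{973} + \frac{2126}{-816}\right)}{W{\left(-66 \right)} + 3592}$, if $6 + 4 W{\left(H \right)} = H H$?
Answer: $\frac{1182398261}{1857686628} \approx 0.63649$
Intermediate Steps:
$W{\left(H \right)} = - \frac{3}{2} + \frac{H^{2}}{4}$ ($W{\left(H \right)} = - \frac{3}{2} + \frac{H H}{4} = - \frac{3}{2} + \frac{H^{2}}{4}$)
$\frac{2981 + \left(\frac{57}{973} + \frac{2126}{-816}\right)}{W{\left(-66 \right)} + 3592} = \frac{2981 + \left(\frac{57}{973} + \frac{2126}{-816}\right)}{\left(- \frac{3}{2} + \frac{\left(-66\right)^{2}}{4}\right) + 3592} = \frac{2981 + \left(57 \cdot \frac{1}{973} + 2126 \left(- \frac{1}{816}\right)\right)}{\left(- \frac{3}{2} + \frac{1}{4} \cdot 4356\right) + 3592} = \frac{2981 + \left(\frac{57}{973} - \frac{1063}{408}\right)}{\left(- \frac{3}{2} + 1089\right) + 3592} = \frac{2981 - \frac{1011043}{396984}}{\frac{2175}{2} + 3592} = \frac{1182398261}{396984 \cdot \frac{9359}{2}} = \frac{1182398261}{396984} \cdot \frac{2}{9359} = \frac{1182398261}{1857686628}$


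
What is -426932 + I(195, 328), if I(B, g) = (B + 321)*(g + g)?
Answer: -88436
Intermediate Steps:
I(B, g) = 2*g*(321 + B) (I(B, g) = (321 + B)*(2*g) = 2*g*(321 + B))
-426932 + I(195, 328) = -426932 + 2*328*(321 + 195) = -426932 + 2*328*516 = -426932 + 338496 = -88436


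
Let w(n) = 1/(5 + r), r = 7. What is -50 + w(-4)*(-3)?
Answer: -201/4 ≈ -50.250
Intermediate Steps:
w(n) = 1/12 (w(n) = 1/(5 + 7) = 1/12)
-50 + w(-4)*(-3) = -50 + (1/12)*(-3) = -50 - ¼ = -201/4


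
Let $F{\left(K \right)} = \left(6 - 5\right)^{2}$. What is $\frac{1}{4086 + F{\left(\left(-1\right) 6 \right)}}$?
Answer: $\frac{1}{4087} \approx 0.00024468$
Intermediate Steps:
$F{\left(K \right)} = 1$ ($F{\left(K \right)} = 1^{2} = 1$)
$\frac{1}{4086 + F{\left(\left(-1\right) 6 \right)}} = \frac{1}{4086 + 1} = \frac{1}{4087}$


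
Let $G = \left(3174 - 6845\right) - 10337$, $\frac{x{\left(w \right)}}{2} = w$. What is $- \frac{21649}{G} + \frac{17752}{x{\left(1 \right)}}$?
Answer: $\frac{124356657}{14008} \approx 8877.5$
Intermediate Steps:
$x{\left(w \right)} = 2 w$
$G = -14008$ ($G = -3671 - 10337 = -14008$)
$- \frac{21649}{G} + \frac{17752}{x{\left(1 \right)}} = - \frac{21649}{-14008} + \frac{17752}{2 \cdot 1} = \left(-21649\right) \left(- \frac{1}{14008}\right) + \frac{17752}{2} = \frac{21649}{14008} + 17752 \cdot \frac{1}{2} = \frac{21649}{14008} + 8876 = \frac{124356657}{14008}$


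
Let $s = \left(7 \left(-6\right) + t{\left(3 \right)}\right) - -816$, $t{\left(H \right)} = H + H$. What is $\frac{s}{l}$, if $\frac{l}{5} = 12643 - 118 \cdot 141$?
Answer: $- \frac{156}{3995} \approx -0.039049$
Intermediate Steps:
$t{\left(H \right)} = 2 H$
$l = -19975$ ($l = 5 \left(12643 - 118 \cdot 141\right) = 5 \left(12643 - 16638\right) = 5 \left(-3995\right) = -19975$)
$s = 780$ ($s = \left(7 \left(-6\right) + 2 \cdot 3\right) - -816 = \left(-42 + 6\right) + 816 = -36 + 816 = 780$)
$\frac{s}{l} = \frac{780}{-19975} = 780 \left(- \frac{1}{19975}\right) = - \frac{156}{3995}$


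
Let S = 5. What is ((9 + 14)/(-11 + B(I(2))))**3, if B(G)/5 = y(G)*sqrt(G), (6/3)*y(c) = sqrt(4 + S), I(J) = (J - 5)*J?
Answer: -97336/(22 - 15*I*sqrt(6))**3 ≈ 1.2379 - 0.059135*I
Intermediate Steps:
I(J) = J*(-5 + J) (I(J) = (-5 + J)*J = J*(-5 + J))
y(c) = 3/2 (y(c) = sqrt(4 + 5)/2 = sqrt(9)/2 = (1/2)*3 = 3/2)
B(G) = 15*sqrt(G)/2 (B(G) = 5*(3*sqrt(G)/2) = 15*sqrt(G)/2)
((9 + 14)/(-11 + B(I(2))))**3 = ((9 + 14)/(-11 + 15*sqrt(2*(-5 + 2))/2))**3 = (23/(-11 + 15*sqrt(2*(-3))/2))**3 = (23/(-11 + 15*sqrt(-6)/2))**3 = (23/(-11 + 15*(I*sqrt(6))/2))**3 = (23/(-11 + 15*I*sqrt(6)/2))**3 = 12167/(-11 + 15*I*sqrt(6)/2)**3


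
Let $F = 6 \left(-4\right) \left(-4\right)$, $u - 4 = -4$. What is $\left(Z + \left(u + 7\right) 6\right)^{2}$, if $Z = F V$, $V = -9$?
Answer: $675684$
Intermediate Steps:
$u = 0$ ($u = 4 - 4 = 0$)
$F = 96$ ($F = \left(-24\right) \left(-4\right) = 96$)
$Z = -864$ ($Z = 96 \left(-9\right) = -864$)
$\left(Z + \left(u + 7\right) 6\right)^{2} = \left(-864 + \left(0 + 7\right) 6\right)^{2} = \left(-864 + 7 \cdot 6\right)^{2} = \left(-864 + 42\right)^{2} = \left(-822\right)^{2} = 675684$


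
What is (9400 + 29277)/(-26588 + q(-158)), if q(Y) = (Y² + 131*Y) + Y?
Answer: -38677/22480 ≈ -1.7205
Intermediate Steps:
q(Y) = Y² + 132*Y
(9400 + 29277)/(-26588 + q(-158)) = (9400 + 29277)/(-26588 - 158*(132 - 158)) = 38677/(-26588 - 158*(-26)) = 38677/(-26588 + 4108) = 38677/(-22480) = 38677*(-1/22480) = -38677/22480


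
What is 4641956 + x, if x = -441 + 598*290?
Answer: 4814935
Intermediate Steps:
x = 172979 (x = -441 + 173420 = 172979)
4641956 + x = 4641956 + 172979 = 4814935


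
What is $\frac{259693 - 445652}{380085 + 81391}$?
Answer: $- \frac{185959}{461476} \approx -0.40297$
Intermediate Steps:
$\frac{259693 - 445652}{380085 + 81391} = - \frac{185959}{461476}$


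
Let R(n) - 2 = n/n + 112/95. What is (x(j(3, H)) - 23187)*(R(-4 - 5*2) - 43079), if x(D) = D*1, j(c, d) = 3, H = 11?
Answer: 94871431872/95 ≈ 9.9865e+8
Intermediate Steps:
R(n) = 397/95 (R(n) = 2 + (n/n + 112/95) = 2 + (1 + 112*(1/95)) = 2 + (1 + 112/95) = 2 + 207/95 = 397/95)
x(D) = D
(x(j(3, H)) - 23187)*(R(-4 - 5*2) - 43079) = (3 - 23187)*(397/95 - 43079) = -23184*(-4092108/95) = 94871431872/95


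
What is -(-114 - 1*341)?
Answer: 455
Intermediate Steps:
-(-114 - 1*341) = -(-114 - 341) = -1*(-455) = 455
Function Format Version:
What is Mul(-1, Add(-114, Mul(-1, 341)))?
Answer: 455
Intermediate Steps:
Mul(-1, Add(-114, Mul(-1, 341))) = Mul(-1, Add(-114, -341)) = Mul(-1, -455) = 455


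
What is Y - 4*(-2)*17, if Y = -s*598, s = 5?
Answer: -2854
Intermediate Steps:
Y = -2990 (Y = -1*5*598 = -5*598 = -2990)
Y - 4*(-2)*17 = -2990 - 4*(-2)*17 = -2990 - (-8)*17 = -2990 - 1*(-136) = -2990 + 136 = -2854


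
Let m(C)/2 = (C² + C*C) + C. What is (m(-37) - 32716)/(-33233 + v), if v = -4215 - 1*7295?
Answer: 27314/44743 ≈ 0.61046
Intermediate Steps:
v = -11510 (v = -4215 - 7295 = -11510)
m(C) = 2*C + 4*C² (m(C) = 2*((C² + C*C) + C) = 2*((C² + C²) + C) = 2*(2*C² + C) = 2*(C + 2*C²) = 2*C + 4*C²)
(m(-37) - 32716)/(-33233 + v) = (2*(-37)*(1 + 2*(-37)) - 32716)/(-33233 - 11510) = (2*(-37)*(1 - 74) - 32716)/(-44743) = (2*(-37)*(-73) - 32716)*(-1/44743) = (5402 - 32716)*(-1/44743) = -27314*(-1/44743) = 27314/44743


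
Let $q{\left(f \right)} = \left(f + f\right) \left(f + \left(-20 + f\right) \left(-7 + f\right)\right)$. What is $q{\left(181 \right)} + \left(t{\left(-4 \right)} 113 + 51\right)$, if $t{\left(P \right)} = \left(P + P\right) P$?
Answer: $10210257$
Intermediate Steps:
$t{\left(P \right)} = 2 P^{2}$ ($t{\left(P \right)} = 2 P P = 2 P^{2}$)
$q{\left(f \right)} = 2 f \left(f + \left(-20 + f\right) \left(-7 + f\right)\right)$
$q{\left(181 \right)} + \left(t{\left(-4 \right)} 113 + 51\right) = 2 \cdot 181 \left(140 + 181^{2} - 4706\right) + \left(2 \left(-4\right)^{2} \cdot 113 + 51\right) = 2 \cdot 181 \left(140 + 32761 - 4706\right) + \left(2 \cdot 16 \cdot 113 + 51\right) = 2 \cdot 181 \cdot 28195 + \left(32 \cdot 113 + 51\right) = 10206590 + \left(3616 + 51\right) = 10206590 + 3667 = 10210257$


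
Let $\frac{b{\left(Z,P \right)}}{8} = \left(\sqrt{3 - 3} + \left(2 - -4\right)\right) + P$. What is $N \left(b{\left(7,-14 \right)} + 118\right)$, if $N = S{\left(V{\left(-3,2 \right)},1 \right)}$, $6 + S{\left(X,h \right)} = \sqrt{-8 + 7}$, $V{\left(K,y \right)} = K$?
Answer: $-324 + 54 i \approx -324.0 + 54.0 i$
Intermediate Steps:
$b{\left(Z,P \right)} = 48 + 8 P$ ($b{\left(Z,P \right)} = 8 \left(\left(\sqrt{3 - 3} + \left(2 - -4\right)\right) + P\right) = 8 \left(\left(\sqrt{0} + \left(2 + 4\right)\right) + P\right) = 8 \left(\left(0 + 6\right) + P\right) = 8 \left(6 + P\right) = 48 + 8 P$)
$S{\left(X,h \right)} = -6 + i$ ($S{\left(X,h \right)} = -6 + \sqrt{-8 + 7} = -6 + \sqrt{-1} = -6 + i$)
$N = -6 + i \approx -6.0 + 1.0 i$
$N \left(b{\left(7,-14 \right)} + 118\right) = \left(-6 + i\right) \left(\left(48 + 8 \left(-14\right)\right) + 118\right) = \left(-6 + i\right) \left(\left(48 - 112\right) + 118\right) = \left(-6 + i\right) \left(-64 + 118\right) = \left(-6 + i\right) 54 = -324 + 54 i$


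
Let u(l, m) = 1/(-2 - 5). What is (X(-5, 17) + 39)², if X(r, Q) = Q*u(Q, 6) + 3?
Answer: 76729/49 ≈ 1565.9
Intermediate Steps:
u(l, m) = -⅐ (u(l, m) = 1/(-7) = -⅐)
X(r, Q) = 3 - Q/7 (X(r, Q) = Q*(-⅐) + 3 = -Q/7 + 3 = 3 - Q/7)
(X(-5, 17) + 39)² = ((3 - ⅐*17) + 39)² = ((3 - 17/7) + 39)² = (4/7 + 39)² = (277/7)² = 76729/49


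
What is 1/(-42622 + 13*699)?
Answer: -1/33535 ≈ -2.9820e-5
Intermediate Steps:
1/(-42622 + 13*699) = 1/(-42622 + 9087) = 1/(-33535) = -1/33535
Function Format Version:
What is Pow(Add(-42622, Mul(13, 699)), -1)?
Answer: Rational(-1, 33535) ≈ -2.9820e-5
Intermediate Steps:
Pow(Add(-42622, Mul(13, 699)), -1) = Pow(Add(-42622, 9087), -1) = Pow(-33535, -1) = Rational(-1, 33535)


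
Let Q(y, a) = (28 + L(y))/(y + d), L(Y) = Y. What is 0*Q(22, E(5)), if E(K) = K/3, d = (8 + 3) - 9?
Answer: 0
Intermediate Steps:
d = 2 (d = 11 - 9 = 2)
E(K) = K/3 (E(K) = K*(⅓) = K/3)
Q(y, a) = (28 + y)/(2 + y) (Q(y, a) = (28 + y)/(y + 2) = (28 + y)/(2 + y))
0*Q(22, E(5)) = 0*((28 + 22)/(2 + 22)) = 0*(50/24) = 0*((1/24)*50) = 0*(25/12) = 0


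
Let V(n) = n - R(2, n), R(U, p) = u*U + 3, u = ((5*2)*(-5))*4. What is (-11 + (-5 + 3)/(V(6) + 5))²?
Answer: 5040025/41616 ≈ 121.11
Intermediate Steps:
u = -200 (u = (10*(-5))*4 = -50*4 = -200)
R(U, p) = 3 - 200*U (R(U, p) = -200*U + 3 = 3 - 200*U)
V(n) = 397 + n (V(n) = n - (3 - 200*2) = n - (3 - 400) = n - 1*(-397) = n + 397 = 397 + n)
(-11 + (-5 + 3)/(V(6) + 5))² = (-11 + (-5 + 3)/((397 + 6) + 5))² = (-11 - 2/(403 + 5))² = (-11 - 2/408)² = (-11 - 2*1/408)² = (-11 - 1/204)² = (-2245/204)² = 5040025/41616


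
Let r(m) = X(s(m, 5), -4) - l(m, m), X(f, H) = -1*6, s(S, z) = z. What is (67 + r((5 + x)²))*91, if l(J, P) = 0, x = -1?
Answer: 5551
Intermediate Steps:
X(f, H) = -6
r(m) = -6 (r(m) = -6 - 1*0 = -6 + 0 = -6)
(67 + r((5 + x)²))*91 = (67 - 6)*91 = 61*91 = 5551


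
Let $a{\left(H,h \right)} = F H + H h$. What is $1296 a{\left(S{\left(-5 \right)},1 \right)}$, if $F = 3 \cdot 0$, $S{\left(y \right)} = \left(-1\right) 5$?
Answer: $-6480$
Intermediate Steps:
$S{\left(y \right)} = -5$
$F = 0$
$a{\left(H,h \right)} = H h$ ($a{\left(H,h \right)} = 0 H + H h = 0 + H h = H h$)
$1296 a{\left(S{\left(-5 \right)},1 \right)} = 1296 \left(\left(-5\right) 1\right) = 1296 \left(-5\right) = -6480$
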